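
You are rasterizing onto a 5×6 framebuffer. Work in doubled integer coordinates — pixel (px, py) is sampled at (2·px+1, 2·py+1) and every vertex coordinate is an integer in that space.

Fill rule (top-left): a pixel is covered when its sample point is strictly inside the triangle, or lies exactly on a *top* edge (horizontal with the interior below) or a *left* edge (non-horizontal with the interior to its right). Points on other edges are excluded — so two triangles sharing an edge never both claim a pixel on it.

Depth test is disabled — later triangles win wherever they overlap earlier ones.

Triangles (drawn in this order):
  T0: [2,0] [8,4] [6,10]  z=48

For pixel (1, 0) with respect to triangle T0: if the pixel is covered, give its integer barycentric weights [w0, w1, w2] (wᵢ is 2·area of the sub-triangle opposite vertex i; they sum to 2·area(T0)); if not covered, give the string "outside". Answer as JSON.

T0:
  2·area = 44
  edge (2, 0)→(8, 4): d=(6,4) right/bottom  bias=-1
  edge (8, 4)→(6, 10): d=(-2,6) right/bottom  bias=-1
  edge (6, 10)→(2, 0): d=(-4,-10) top-left  bias=+0
    (1,0)@(3, 1): e=[2,36,6] → █
    (2,0)@(5, 1): e=[-6,24,26] → ·
    (4,0)@(9, 1): e=[-22,0,66] → ·  [on edge]
    (1,1)@(3, 3): e=[14,32,-2] → ·
    (2,1)@(5, 3): e=[6,20,18] → █
    (3,1)@(7, 3): e=[-2,8,38] → ·
    (2,2)@(5, 5): e=[18,16,10] → █
    (3,2)@(7, 5): e=[10,4,30] → █
    (4,2)@(9, 5): e=[2,-8,50] → ·
    (2,3)@(5, 7): e=[30,12,2] → █
    (3,3)@(7, 7): e=[22,0,22] → ·  [on edge]
    (2,4)@(5, 9): e=[42,8,-6] → ·
  covered (5 px):
    · █ · · ·
    · · █ · ·
    · · █ █ ·
    · · █ · ·
    · · · · ·
    · · · · ·

Result: [36,6,2]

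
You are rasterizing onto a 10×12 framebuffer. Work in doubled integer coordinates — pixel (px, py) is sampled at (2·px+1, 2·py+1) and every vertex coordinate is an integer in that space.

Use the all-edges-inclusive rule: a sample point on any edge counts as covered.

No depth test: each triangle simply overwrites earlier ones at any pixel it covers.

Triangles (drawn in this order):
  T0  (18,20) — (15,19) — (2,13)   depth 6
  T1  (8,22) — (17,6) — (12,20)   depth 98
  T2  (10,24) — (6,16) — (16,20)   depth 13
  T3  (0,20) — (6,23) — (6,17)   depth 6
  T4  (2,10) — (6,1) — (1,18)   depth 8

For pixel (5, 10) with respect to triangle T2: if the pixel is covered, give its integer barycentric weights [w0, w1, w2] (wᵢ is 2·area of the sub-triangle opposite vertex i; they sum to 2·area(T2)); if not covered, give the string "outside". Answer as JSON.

T0:
  2·area = 5
  edge (18, 20)→(15, 19): d=(-3,-1) inclusive
  edge (15, 19)→(2, 13): d=(-13,-6) inclusive
  edge (2, 13)→(18, 20): d=(16,7) inclusive
    (1,7)@(3, 15): e=[0,-20,25] → .  [on edge]
    (4,8)@(9, 17): e=[0,-10,15] → .  [on edge]
    (5,8)@(11, 17): e=[2,2,1] → X
    (6,8)@(13, 17): e=[4,14,-13] → .
    (5,9)@(11, 19): e=[-4,-24,33] → .
    (7,9)@(15, 19): e=[0,0,5] → X  [on edge]
    (8,9)@(17, 19): e=[2,12,-9] → .
    (7,10)@(15, 21): e=[-6,-26,37] → .
  covered (2 px):
    . . . . . . . . . .
    . . . . . . . . . .
    . . . . . . . . . .
    . . . . . . . . . .
    . . . . . . . . . .
    . . . . . . . . . .
    . . . . . . . . . .
    . . . . . . . . . .
    . . . . . X . . . .
    . . . . . . . X . .
    . . . . . . . . . .
    . . . . . . . . . .
T1:
  2·area = 46
  edge (8, 22)→(17, 6): d=(9,-16) inclusive
  edge (17, 6)→(12, 20): d=(-5,14) inclusive
  edge (12, 20)→(8, 22): d=(-4,2) inclusive
    (7,5)@(15, 11): e=[13,3,30] → X
    (8,5)@(17, 11): e=[45,-25,26] → .
    (7,6)@(15, 13): e=[31,-7,22] → .
    (6,7)@(13, 15): e=[17,11,18] → X
    (7,7)@(15, 15): e=[49,-17,14] → .
    (5,8)@(11, 17): e=[3,29,14] → X
    (7,8)@(15, 17): e=[67,-27,6] → .
    (5,9)@(11, 19): e=[21,19,6] → X
    (6,9)@(13, 19): e=[53,-9,2] → .
    (4,10)@(9, 21): e=[7,37,2] → X
    (5,10)@(11, 21): e=[39,9,-2] → .
    (4,11)@(9, 23): e=[25,27,-6] → .
  covered (6 px):
    . . . . . . . . . .
    . . . . . . . . . .
    . . . . . . . . . .
    . . . . . . . . . .
    . . . . . . . . . .
    . . . . . . . X . .
    . . . . . . . . . .
    . . . . . . X . . .
    . . . . . X X . . .
    . . . . . X . . . .
    . . . . X . . . . .
    . . . . . . . . . .
T2:
  2·area = 64
  edge (10, 24)→(6, 16): d=(-4,-8) inclusive
  edge (6, 16)→(16, 20): d=(10,4) inclusive
  edge (16, 20)→(10, 24): d=(-6,4) inclusive
    (3,8)@(7, 17): e=[4,6,54] → X
    (4,8)@(9, 17): e=[20,-2,46] → .
    (3,9)@(7, 19): e=[-4,26,42] → .
    (4,9)@(9, 19): e=[12,18,34] → X
    (5,9)@(11, 19): e=[28,10,26] → X
    (6,9)@(13, 19): e=[44,2,18] → X
    (7,9)@(15, 19): e=[60,-6,10] → .
    (4,10)@(9, 21): e=[4,38,22] → X
    (7,10)@(15, 21): e=[52,14,-2] → .
    (4,11)@(9, 23): e=[-4,58,10] → .
    (5,11)@(11, 23): e=[12,50,2] → X
    (6,11)@(13, 23): e=[28,42,-6] → .
  covered (8 px):
    . . . . . . . . . .
    . . . . . . . . . .
    . . . . . . . . . .
    . . . . . . . . . .
    . . . . . . . . . .
    . . . . . . . . . .
    . . . . . . . . . .
    . . . . . . . . . .
    . . . X . . . . . .
    . . . . X X X . . .
    . . . . X X X . . .
    . . . . . X . . . .
T3:
  2·area = 36  (B↔C swapped to make it positive)
  edge (0, 20)→(6, 17): d=(6,-3) inclusive
  edge (6, 17)→(6, 23): d=(0,6) inclusive
  edge (6, 23)→(0, 20): d=(-6,-3) inclusive
    (1,9)@(3, 19): e=[3,18,15] → X
    (2,9)@(5, 19): e=[9,6,21] → X
    (3,9)@(7, 19): e=[15,-6,27] → .
    (1,10)@(3, 21): e=[15,18,3] → X
    (3,10)@(7, 21): e=[27,-6,15] → .
    (1,11)@(3, 23): e=[27,18,-9] → .
    (2,11)@(5, 23): e=[33,6,-3] → .
  covered (4 px):
    . . . . . . . . . .
    . . . . . . . . . .
    . . . . . . . . . .
    . . . . . . . . . .
    . . . . . . . . . .
    . . . . . . . . . .
    . . . . . . . . . .
    . . . . . . . . . .
    . . . . . . . . . .
    . X X . . . . . . .
    . X X . . . . . . .
    . . . . . . . . . .
T4:
  2·area = 23
  edge (2, 10)→(6, 1): d=(4,-9) inclusive
  edge (6, 1)→(1, 18): d=(-5,17) inclusive
  edge (1, 18)→(2, 10): d=(1,-8) inclusive
    (1,4)@(3, 9): e=[5,11,7] → X
    (2,4)@(5, 9): e=[23,-23,23] → .
    (1,5)@(3, 11): e=[13,1,9] → X
    (2,5)@(5, 11): e=[31,-33,25] → .
    (1,6)@(3, 13): e=[21,-9,11] → .
  covered (2 px):
    . . . . . . . . . .
    . . . . . . . . . .
    . . . . . . . . . .
    . . . . . . . . . .
    . X . . . . . . . .
    . X . . . . . . . .
    . . . . . . . . . .
    . . . . . . . . . .
    . . . . . . . . . .
    . . . . . . . . . .
    . . . . . . . . . .
    . . . . . . . . . .

Result: [30,14,20]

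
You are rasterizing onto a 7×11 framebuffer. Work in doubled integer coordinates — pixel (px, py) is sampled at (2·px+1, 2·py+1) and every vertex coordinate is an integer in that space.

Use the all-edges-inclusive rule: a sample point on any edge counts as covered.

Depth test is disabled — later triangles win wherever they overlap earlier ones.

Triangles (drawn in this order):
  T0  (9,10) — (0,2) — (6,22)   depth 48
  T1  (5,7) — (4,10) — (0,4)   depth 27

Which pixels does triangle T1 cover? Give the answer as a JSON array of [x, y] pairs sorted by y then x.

T0:
  2·area = 132  (B↔C swapped to make it positive)
  edge (9, 10)→(6, 22): d=(-3,12) inclusive
  edge (6, 22)→(0, 2): d=(-6,-20) inclusive
  edge (0, 2)→(9, 10): d=(9,8) inclusive
    (0,1)@(1, 3): e=[117,14,1] → #
    (1,1)@(3, 3): e=[93,54,-15] → ·
    (0,2)@(1, 5): e=[111,2,19] → #
    (1,2)@(3, 5): e=[87,42,3] → #
    (2,2)@(5, 5): e=[63,82,-13] → ·
    (0,3)@(1, 7): e=[105,-10,37] → ·
    (1,3)@(3, 7): e=[81,30,21] → #
    (2,3)@(5, 7): e=[57,70,5] → #
    (3,3)@(7, 7): e=[33,110,-11] → ·
    (1,4)@(3, 9): e=[75,18,39] → #
    (3,4)@(7, 9): e=[27,98,7] → #
    (4,4)@(9, 9): e=[3,138,-9] → ·
  covered (17 px):
    · · · · · · ·
    # · · · · · ·
    # # · · · · ·
    · # # · · · ·
    · # # # · · ·
    · # # # · · ·
    · · # # · · ·
    · · # # · · ·
    · · # # · · ·
    · · · · · · ·
    · · · · · · ·
T1:
  2·area = 18
  edge (5, 7)→(4, 10): d=(-1,3) inclusive
  edge (4, 10)→(0, 4): d=(-4,-6) inclusive
  edge (0, 4)→(5, 7): d=(5,3) inclusive
    (3,0)@(7, 1): e=[0,54,-36] → ·  [on edge]
    (0,2)@(1, 5): e=[14,2,2] → #
    (1,2)@(3, 5): e=[8,14,-4] → ·
    (0,3)@(1, 7): e=[12,-6,12] → ·
    (1,3)@(3, 7): e=[6,6,6] → #
    (2,3)@(5, 7): e=[0,18,0] → #  [on edge]
    (3,3)@(7, 7): e=[-6,30,-6] → ·
    (1,4)@(3, 9): e=[4,-2,16] → ·
    (2,4)@(5, 9): e=[-2,10,10] → ·
    (1,6)@(3, 13): e=[0,-18,36] → ·  [on edge]
    (0,9)@(1, 19): e=[0,-54,72] → ·  [on edge]
  covered (3 px):
    · · · · · · ·
    · · · · · · ·
    # · · · · · ·
    · # # · · · ·
    · · · · · · ·
    · · · · · · ·
    · · · · · · ·
    · · · · · · ·
    · · · · · · ·
    · · · · · · ·
    · · · · · · ·

Answer: [[0,2],[1,3],[2,3]]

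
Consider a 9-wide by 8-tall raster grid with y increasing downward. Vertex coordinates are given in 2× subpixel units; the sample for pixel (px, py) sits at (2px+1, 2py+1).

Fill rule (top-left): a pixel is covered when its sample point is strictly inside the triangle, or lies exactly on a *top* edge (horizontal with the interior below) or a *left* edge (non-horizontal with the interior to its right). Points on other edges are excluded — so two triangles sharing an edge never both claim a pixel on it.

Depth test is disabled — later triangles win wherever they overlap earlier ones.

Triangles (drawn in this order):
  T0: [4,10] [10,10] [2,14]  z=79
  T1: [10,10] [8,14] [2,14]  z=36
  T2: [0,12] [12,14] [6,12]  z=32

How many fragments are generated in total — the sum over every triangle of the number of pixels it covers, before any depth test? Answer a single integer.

T0:
  2·area = 24
  edge (4, 10)→(10, 10): d=(6,0) top-left  bias=+0
  edge (10, 10)→(2, 14): d=(-8,4) right/bottom  bias=-1
  edge (2, 14)→(4, 10): d=(2,-4) top-left  bias=+0
    (2,5)@(5, 11): e=[6,12,6] → #
    (3,5)@(7, 11): e=[6,4,14] → #
    (4,5)@(9, 11): e=[6,-4,22] → ·
    (1,6)@(3, 13): e=[18,4,2] → #
    (2,6)@(5, 13): e=[18,-4,10] → ·
    (3,6)@(7, 13): e=[18,-12,18] → ·
    (1,7)@(3, 15): e=[30,-12,6] → ·
  covered (3 px):
    · · · · · · · · ·
    · · · · · · · · ·
    · · · · · · · · ·
    · · · · · · · · ·
    · · · · · · · · ·
    · · # # · · · · ·
    · # · · · · · · ·
    · · · · · · · · ·
T1:
  2·area = 24
  edge (10, 10)→(8, 14): d=(-2,4) right/bottom  bias=-1
  edge (8, 14)→(2, 14): d=(-6,0) right/bottom  bias=-1
  edge (2, 14)→(10, 10): d=(8,-4) top-left  bias=+0
    (4,5)@(9, 11): e=[2,18,4] → #
    (5,5)@(11, 11): e=[-6,18,12] → ·
    (2,6)@(5, 13): e=[14,6,4] → #
    (3,6)@(7, 13): e=[6,6,12] → #
    (4,6)@(9, 13): e=[-2,6,20] → ·
    (2,7)@(5, 15): e=[10,-6,20] → ·
    (3,7)@(7, 15): e=[2,-6,28] → ·
  covered (3 px):
    · · · · · · · · ·
    · · · · · · · · ·
    · · · · · · · · ·
    · · · · · · · · ·
    · · · · · · · · ·
    · · · · # · · · ·
    · · # # · · · · ·
    · · · · · · · · ·
T2:
  2·area = 12  (B↔C swapped to make it positive)
  edge (0, 12)→(6, 12): d=(6,0) top-left  bias=+0
  edge (6, 12)→(12, 14): d=(6,2) right/bottom  bias=-1
  edge (12, 14)→(0, 12): d=(-12,-2) top-left  bias=+0
    (1,5)@(3, 11): e=[-6,0,18] → ·  [on edge]
    (3,6)@(7, 13): e=[6,4,2] → #
    (4,6)@(9, 13): e=[6,0,6] → ·  [on edge]
    (3,7)@(7, 15): e=[18,16,-22] → ·
    (7,7)@(15, 15): e=[18,0,-6] → ·  [on edge]
  covered (1 px):
    · · · · · · · · ·
    · · · · · · · · ·
    · · · · · · · · ·
    · · · · · · · · ·
    · · · · · · · · ·
    · · · · · · · · ·
    · · · # · · · · ·
    · · · · · · · · ·

Result: 7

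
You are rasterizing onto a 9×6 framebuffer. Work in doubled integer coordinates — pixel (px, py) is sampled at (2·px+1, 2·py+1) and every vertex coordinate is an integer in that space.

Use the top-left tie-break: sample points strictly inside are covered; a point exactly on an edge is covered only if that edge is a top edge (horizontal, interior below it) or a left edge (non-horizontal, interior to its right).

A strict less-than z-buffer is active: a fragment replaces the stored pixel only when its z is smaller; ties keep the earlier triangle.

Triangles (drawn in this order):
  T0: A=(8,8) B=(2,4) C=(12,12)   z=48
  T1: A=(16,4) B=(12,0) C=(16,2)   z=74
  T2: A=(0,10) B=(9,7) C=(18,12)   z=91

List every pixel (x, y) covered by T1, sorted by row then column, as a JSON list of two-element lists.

T0:
  2·area = 8  (B↔C swapped to make it positive)
  edge (8, 8)→(12, 12): d=(4,4) right/bottom  bias=-1
  edge (12, 12)→(2, 4): d=(-10,-8) top-left  bias=+0
  edge (2, 4)→(8, 8): d=(6,4) right/bottom  bias=-1
    (0,0)@(1, 1): e=[0,22,-14] → .  [on edge]
    (1,1)@(3, 3): e=[0,18,-10] → .  [on edge]
    (2,2)@(5, 5): e=[0,14,-6] → .  [on edge]
    (3,3)@(7, 7): e=[0,10,-2] → .  [on edge]
    (4,4)@(9, 9): e=[0,6,2] → .  [on edge]
    (5,5)@(11, 11): e=[0,2,6] → .  [on edge]
  covered (0 px):
    . . . . . . . . .
    . . . . . . . . .
    . . . . . . . . .
    . . . . . . . . .
    . . . . . . . . .
    . . . . . . . . .
T1:
  2·area = 8
  edge (16, 4)→(12, 0): d=(-4,-4) top-left  bias=+0
  edge (12, 0)→(16, 2): d=(4,2) right/bottom  bias=-1
  edge (16, 2)→(16, 4): d=(0,2) right/bottom  bias=-1
    (6,0)@(13, 1): e=[0,2,6] → X  [on edge]
    (7,0)@(15, 1): e=[8,-2,2] → .
    (6,1)@(13, 3): e=[-8,10,6] → .
    (7,1)@(15, 3): e=[0,6,2] → X  [on edge]
    (8,1)@(17, 3): e=[8,2,-2] → .
    (7,2)@(15, 5): e=[-8,14,2] → .
    (8,2)@(17, 5): e=[0,10,-2] → .  [on edge]
  covered (2 px):
    . . . . . . X . .
    . . . . . . . X .
    . . . . . . . . .
    . . . . . . . . .
    . . . . . . . . .
    . . . . . . . . .
T2:
  2·area = 72
  edge (0, 10)→(9, 7): d=(9,-3) top-left  bias=+0
  edge (9, 7)→(18, 12): d=(9,5) right/bottom  bias=-1
  edge (18, 12)→(0, 10): d=(-18,-2) top-left  bias=+0
    (7,2)@(15, 5): e=[0,-48,120] → .  [on edge]
    (4,3)@(9, 7): e=[0,0,72] → .  [on edge]
    (1,4)@(3, 9): e=[0,48,24] → X  [on edge]
    (2,4)@(5, 9): e=[6,38,28] → X
    (3,4)@(7, 9): e=[12,28,32] → X
    (4,4)@(9, 9): e=[18,18,36] → X
    (5,4)@(11, 9): e=[24,8,40] → X
    (6,4)@(13, 9): e=[30,-2,44] → .
    (1,5)@(3, 11): e=[18,66,-12] → .
    (2,5)@(5, 11): e=[24,56,-8] → .
    (3,5)@(7, 11): e=[30,46,-4] → .
    (4,5)@(9, 11): e=[36,36,0] → X  [on edge]
  covered (9 px):
    . . . . . . . . .
    . . . . . . . . .
    . . . . . . . . .
    . . . . . . . . .
    . X X X X X . . .
    . . . . X X X X .

Result: [[6,0],[7,1]]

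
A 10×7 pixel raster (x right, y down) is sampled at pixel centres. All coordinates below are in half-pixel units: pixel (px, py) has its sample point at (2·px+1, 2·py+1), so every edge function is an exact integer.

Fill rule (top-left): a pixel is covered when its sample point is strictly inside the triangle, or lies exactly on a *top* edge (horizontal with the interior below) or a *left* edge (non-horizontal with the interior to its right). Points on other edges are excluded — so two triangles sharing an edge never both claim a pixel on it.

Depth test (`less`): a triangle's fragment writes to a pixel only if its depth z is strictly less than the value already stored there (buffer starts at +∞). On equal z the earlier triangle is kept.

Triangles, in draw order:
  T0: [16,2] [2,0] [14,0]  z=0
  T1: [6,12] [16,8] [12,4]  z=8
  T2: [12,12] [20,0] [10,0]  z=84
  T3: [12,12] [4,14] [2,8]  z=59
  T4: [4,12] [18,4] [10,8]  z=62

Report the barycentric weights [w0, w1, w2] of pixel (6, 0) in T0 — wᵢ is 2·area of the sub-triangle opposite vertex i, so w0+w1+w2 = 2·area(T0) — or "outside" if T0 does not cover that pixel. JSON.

T0:
  2·area = 24
  edge (16, 2)→(2, 0): d=(-14,-2) top-left  bias=+0
  edge (2, 0)→(14, 0): d=(12,0) top-left  bias=+0
  edge (14, 0)→(16, 2): d=(2,2) right/bottom  bias=-1
    (4,0)@(9, 1): e=[0,12,12] → #  [on edge]
    (5,0)@(11, 1): e=[4,12,8] → #
    (6,0)@(13, 1): e=[8,12,4] → #
    (7,0)@(15, 1): e=[12,12,0] → ·  [on edge]
    (4,1)@(9, 3): e=[-28,36,16] → ·
    (5,1)@(11, 3): e=[-24,36,12] → ·
    (6,1)@(13, 3): e=[-20,36,8] → ·
    (8,1)@(17, 3): e=[-12,36,0] → ·  [on edge]
    (9,2)@(19, 5): e=[-36,60,0] → ·  [on edge]
  covered (3 px):
    · · · · # # # · · ·
    · · · · · · · · · ·
    · · · · · · · · · ·
    · · · · · · · · · ·
    · · · · · · · · · ·
    · · · · · · · · · ·
    · · · · · · · · · ·
T1:
  2·area = 56  (B↔C swapped to make it positive)
  edge (6, 12)→(12, 4): d=(6,-8) top-left  bias=+0
  edge (12, 4)→(16, 8): d=(4,4) right/bottom  bias=-1
  edge (16, 8)→(6, 12): d=(-10,4) right/bottom  bias=-1
    (4,0)@(9, 1): e=[-42,0,98] → ·  [on edge]
    (5,1)@(11, 3): e=[-14,0,70] → ·  [on edge]
    (6,2)@(13, 5): e=[14,0,42] → ·  [on edge]
    (5,3)@(11, 7): e=[10,16,30] → #
    (6,3)@(13, 7): e=[26,8,22] → #
    (7,3)@(15, 7): e=[42,0,14] → ·  [on edge]
    (4,4)@(9, 9): e=[6,32,18] → #
    (7,4)@(15, 9): e=[54,8,-6] → ·
    (8,4)@(17, 9): e=[70,0,-14] → ·  [on edge]
    (3,5)@(7, 11): e=[2,48,6] → #
    (4,5)@(9, 11): e=[18,40,-2] → ·
    (5,5)@(11, 11): e=[34,32,-10] → ·
    (9,5)@(19, 11): e=[98,0,-42] → ·  [on edge]
  covered (6 px):
    · · · · · · · · · ·
    · · · · · · · · · ·
    · · · · · · · · · ·
    · · · · · # # · · ·
    · · · · # # # · · ·
    · · · # · · · · · ·
    · · · · · · · · · ·
T2:
  2·area = 120  (B↔C swapped to make it positive)
  edge (12, 12)→(10, 0): d=(-2,-12) top-left  bias=+0
  edge (10, 0)→(20, 0): d=(10,0) top-left  bias=+0
  edge (20, 0)→(12, 12): d=(-8,12) right/bottom  bias=-1
    (5,0)@(11, 1): e=[10,10,100] → #
    (6,0)@(13, 1): e=[34,10,76] → #
    (7,0)@(15, 1): e=[58,10,52] → #
    (8,0)@(17, 1): e=[82,10,28] → #
    (9,0)@(19, 1): e=[106,10,4] → #
    (5,1)@(11, 3): e=[6,30,84] → #
    (9,1)@(19, 3): e=[102,30,-12] → ·
    (5,2)@(11, 5): e=[2,50,68] → #
    (8,2)@(17, 5): e=[74,50,-4] → ·
    (5,3)@(11, 7): e=[-2,70,52] → ·
    (6,3)@(13, 7): e=[22,70,28] → #
    (8,3)@(17, 7): e=[70,70,-20] → ·
  covered (15 px):
    · · · · · # # # # #
    · · · · · # # # # ·
    · · · · · # # # · ·
    · · · · · · # # · ·
    · · · · · · # · · ·
    · · · · · · · · · ·
    · · · · · · · · · ·
T3:
  2·area = 52
  edge (12, 12)→(4, 14): d=(-8,2) right/bottom  bias=-1
  edge (4, 14)→(2, 8): d=(-2,-6) top-left  bias=+0
  edge (2, 8)→(12, 12): d=(10,4) right/bottom  bias=-1
    (0,2)@(1, 5): e=[78,0,-26] → ·  [on edge]
    (1,4)@(3, 9): e=[42,4,6] → #
    (2,4)@(5, 9): e=[38,16,-2] → ·
    (1,5)@(3, 11): e=[26,0,26] → #  [on edge]
    (2,5)@(5, 11): e=[22,12,18] → #
    (3,5)@(7, 11): e=[18,24,10] → #
    (4,5)@(9, 11): e=[14,36,2] → #
    (5,5)@(11, 11): e=[10,48,-6] → ·
    (1,6)@(3, 13): e=[10,-4,46] → ·
    (2,6)@(5, 13): e=[6,8,38] → #
    (4,6)@(9, 13): e=[-2,32,22] → ·
  covered (7 px):
    · · · · · · · · · ·
    · · · · · · · · · ·
    · · · · · · · · · ·
    · · · · · · · · · ·
    · # · · · · · · · ·
    · # # # # · · · · ·
    · · # # · · · · · ·
T4:
  2·area = 8  (B↔C swapped to make it positive)
  edge (4, 12)→(10, 8): d=(6,-4) top-left  bias=+0
  edge (10, 8)→(18, 4): d=(8,-4) top-left  bias=+0
  edge (18, 4)→(4, 12): d=(-14,8) right/bottom  bias=-1
    (4,4)@(9, 9): e=[2,4,2] → #
    (5,4)@(11, 9): e=[10,12,-14] → ·
    (4,5)@(9, 11): e=[14,20,-26] → ·
  covered (1 px):
    · · · · · · · · · ·
    · · · · · · · · · ·
    · · · · · · · · · ·
    · · · · · · · · · ·
    · · · · # · · · · ·
    · · · · · · · · · ·
    · · · · · · · · · ·

Result: [12,4,8]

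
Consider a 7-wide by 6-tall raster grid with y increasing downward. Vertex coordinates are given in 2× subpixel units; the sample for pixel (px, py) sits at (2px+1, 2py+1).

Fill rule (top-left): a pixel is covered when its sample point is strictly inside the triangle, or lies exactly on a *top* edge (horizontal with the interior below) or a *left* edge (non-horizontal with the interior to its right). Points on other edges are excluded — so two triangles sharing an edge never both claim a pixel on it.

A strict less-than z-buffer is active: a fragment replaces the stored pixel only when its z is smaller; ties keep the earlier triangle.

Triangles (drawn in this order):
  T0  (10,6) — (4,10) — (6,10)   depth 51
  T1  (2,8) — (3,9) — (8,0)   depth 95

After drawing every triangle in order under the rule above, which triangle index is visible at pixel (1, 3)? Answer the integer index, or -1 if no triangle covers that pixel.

T0:
  2·area = 8  (B↔C swapped to make it positive)
  edge (10, 6)→(6, 10): d=(-4,4) right/bottom  bias=-1
  edge (6, 10)→(4, 10): d=(-2,0) right/bottom  bias=-1
  edge (4, 10)→(10, 6): d=(6,-4) top-left  bias=+0
    (6,1)@(13, 3): e=[0,14,-6] → ·  [on edge]
    (5,2)@(11, 5): e=[0,10,-2] → ·  [on edge]
    (4,3)@(9, 7): e=[0,6,2] → ·  [on edge]
    (3,4)@(7, 9): e=[0,2,6] → ·  [on edge]
    (2,5)@(5, 11): e=[0,-2,10] → ·  [on edge]
  covered (0 px):
    · · · · · · ·
    · · · · · · ·
    · · · · · · ·
    · · · · · · ·
    · · · · · · ·
    · · · · · · ·
T1:
  2·area = 14  (B↔C swapped to make it positive)
  edge (2, 8)→(8, 0): d=(6,-8) top-left  bias=+0
  edge (8, 0)→(3, 9): d=(-5,9) right/bottom  bias=-1
  edge (3, 9)→(2, 8): d=(-1,-1) top-left  bias=+0
    (2,2)@(5, 5): e=[6,2,6] → #
    (3,2)@(7, 5): e=[22,-16,8] → ·
    (0,3)@(1, 7): e=[-14,28,0] → ·  [on edge]
    (1,3)@(3, 7): e=[2,10,2] → #
    (2,3)@(5, 7): e=[18,-8,4] → ·
    (1,4)@(3, 9): e=[14,0,0] → ·  [on edge]
    (2,5)@(5, 11): e=[42,-28,0] → ·  [on edge]
  covered (2 px):
    · · · · · · ·
    · · · · · · ·
    · · # · · · ·
    · # · · · · ·
    · · · · · · ·
    · · · · · · ·

Z-buffer (winner per pixel, '.' = empty):
  . . . . . . .
  . . . . . . .
  . . 1 . . . .
  . 1 . . . . .
  . . . . . . .
  . . . . . . .

Result: 1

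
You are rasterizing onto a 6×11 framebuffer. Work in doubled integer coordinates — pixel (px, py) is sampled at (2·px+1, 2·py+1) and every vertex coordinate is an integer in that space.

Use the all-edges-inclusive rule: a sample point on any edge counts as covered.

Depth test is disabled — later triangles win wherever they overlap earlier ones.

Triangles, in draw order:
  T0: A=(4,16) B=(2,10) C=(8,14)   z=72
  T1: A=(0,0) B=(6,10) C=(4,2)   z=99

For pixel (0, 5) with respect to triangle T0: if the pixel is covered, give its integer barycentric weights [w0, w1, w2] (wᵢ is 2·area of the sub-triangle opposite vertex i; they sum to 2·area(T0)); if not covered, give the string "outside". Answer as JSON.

T0:
  2·area = 28
  edge (4, 16)→(2, 10): d=(-2,-6) inclusive
  edge (2, 10)→(8, 14): d=(6,4) inclusive
  edge (8, 14)→(4, 16): d=(-4,2) inclusive
    (0,3)@(1, 7): e=[0,-14,42] → .  [on edge]
    (1,5)@(3, 11): e=[4,2,22] → X
    (2,5)@(5, 11): e=[16,-6,18] → .
    (1,6)@(3, 13): e=[0,14,14] → X  [on edge]
    (2,6)@(5, 13): e=[12,6,10] → X
    (3,6)@(7, 13): e=[24,-2,6] → .
    (1,7)@(3, 15): e=[-4,26,6] → .
    (2,7)@(5, 15): e=[8,18,2] → X
    (3,7)@(7, 15): e=[20,10,-2] → .
    (2,8)@(5, 17): e=[4,30,-6] → .
    (2,9)@(5, 19): e=[0,42,-14] → .  [on edge]
  covered (4 px):
    . . . . . .
    . . . . . .
    . . . . . .
    . . . . . .
    . . . . . .
    . X . . . .
    . X X . . .
    . . X . . .
    . . . . . .
    . . . . . .
    . . . . . .
T1:
  2·area = 28  (B↔C swapped to make it positive)
  edge (0, 0)→(4, 2): d=(4,2) inclusive
  edge (4, 2)→(6, 10): d=(2,8) inclusive
  edge (6, 10)→(0, 0): d=(-6,-10) inclusive
    (0,0)@(1, 1): e=[2,22,4] → X
    (1,0)@(3, 1): e=[-2,6,24] → .
    (0,1)@(1, 3): e=[10,26,-8] → .
    (1,1)@(3, 3): e=[6,10,12] → X
    (2,1)@(5, 3): e=[2,-6,32] → .
    (1,2)@(3, 5): e=[14,14,0] → X  [on edge]
    (2,2)@(5, 5): e=[10,-2,20] → .
    (1,3)@(3, 7): e=[22,18,-12] → .
    (2,3)@(5, 7): e=[18,2,8] → X
    (3,3)@(7, 7): e=[14,-14,28] → .
    (2,4)@(5, 9): e=[26,6,-4] → .
    (4,7)@(9, 15): e=[42,-14,0] → .  [on edge]
  covered (4 px):
    X . . . . .
    . X . . . .
    . X . . . .
    . . X . . .
    . . . . . .
    . . . . . .
    . . . . . .
    . . . . . .
    . . . . . .
    . . . . . .
    . . . . . .

Answer: "outside"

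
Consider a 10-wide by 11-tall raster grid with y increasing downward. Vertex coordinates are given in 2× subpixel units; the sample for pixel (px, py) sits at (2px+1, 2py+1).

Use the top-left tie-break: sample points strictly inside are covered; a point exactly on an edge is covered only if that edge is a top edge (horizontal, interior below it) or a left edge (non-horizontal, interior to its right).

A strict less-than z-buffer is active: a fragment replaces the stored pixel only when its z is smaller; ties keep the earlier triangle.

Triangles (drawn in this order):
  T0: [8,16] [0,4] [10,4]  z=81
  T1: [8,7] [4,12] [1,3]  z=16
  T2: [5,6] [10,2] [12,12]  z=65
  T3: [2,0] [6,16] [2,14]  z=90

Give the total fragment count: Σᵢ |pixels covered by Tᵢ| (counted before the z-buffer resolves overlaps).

T0:
  2·area = 120
  edge (8, 16)→(0, 4): d=(-8,-12) top-left  bias=+0
  edge (0, 4)→(10, 4): d=(10,0) top-left  bias=+0
  edge (10, 4)→(8, 16): d=(-2,12) right/bottom  bias=-1
    (0,2)@(1, 5): e=[4,10,106] → █
    (1,2)@(3, 5): e=[28,10,82] → █
    (2,2)@(5, 5): e=[52,10,58] → █
    (3,2)@(7, 5): e=[76,10,34] → █
    (4,2)@(9, 5): e=[100,10,10] → █
    (5,2)@(11, 5): e=[124,10,-14] → ·
    (0,3)@(1, 7): e=[-12,30,102] → ·
    (1,3)@(3, 7): e=[12,30,78] → █
    (5,3)@(11, 7): e=[108,30,-18] → ·
    (1,4)@(3, 9): e=[-4,50,74] → ·
    (2,4)@(5, 9): e=[20,50,50] → █
    (5,4)@(11, 9): e=[92,50,-22] → ·
  covered (15 px):
    · · · · · · · · · ·
    · · · · · · · · · ·
    █ █ █ █ █ · · · · ·
    · █ █ █ █ · · · · ·
    · · █ █ █ · · · · ·
    · · █ █ · · · · · ·
    · · · █ · · · · · ·
    · · · · · · · · · ·
    · · · · · · · · · ·
    · · · · · · · · · ·
    · · · · · · · · · ·
T1:
  2·area = 51
  edge (8, 7)→(4, 12): d=(-4,5) right/bottom  bias=-1
  edge (4, 12)→(1, 3): d=(-3,-9) top-left  bias=+0
  edge (1, 3)→(8, 7): d=(7,4) right/bottom  bias=-1
    (0,1)@(1, 3): e=[51,0,0] → ·  [on edge]
    (1,2)@(3, 5): e=[33,12,6] → █
    (2,2)@(5, 5): e=[23,30,-2] → ·
    (1,3)@(3, 7): e=[25,6,20] → █
    (2,3)@(5, 7): e=[15,24,12] → █
    (3,3)@(7, 7): e=[5,42,4] → █
    (4,3)@(9, 7): e=[-5,60,-4] → ·
    (1,4)@(3, 9): e=[17,0,34] → █  [on edge]
    (3,4)@(7, 9): e=[-3,36,18] → ·
    (1,5)@(3, 11): e=[9,-6,48] → ·
    (2,5)@(5, 11): e=[-1,12,40] → ·
    (7,5)@(15, 11): e=[-51,102,0] → ·  [on edge]
    (2,7)@(5, 15): e=[-17,0,68] → ·  [on edge]
    (3,10)@(7, 21): e=[-51,0,102] → ·  [on edge]
  covered (6 px):
    · · · · · · · · · ·
    · · · · · · · · · ·
    · █ · · · · · · · ·
    · █ █ █ · · · · · ·
    · █ █ · · · · · · ·
    · · · · · · · · · ·
    · · · · · · · · · ·
    · · · · · · · · · ·
    · · · · · · · · · ·
    · · · · · · · · · ·
    · · · · · · · · · ·
T2:
  2·area = 58
  edge (5, 6)→(10, 2): d=(5,-4) top-left  bias=+0
  edge (10, 2)→(12, 12): d=(2,10) right/bottom  bias=-1
  edge (12, 12)→(5, 6): d=(-7,-6) top-left  bias=+0
    (4,1)@(9, 3): e=[1,12,45] → █
    (5,1)@(11, 3): e=[9,-8,57] → ·
    (3,2)@(7, 5): e=[3,36,19] → █
    (5,2)@(11, 5): e=[19,-4,43] → ·
    (3,3)@(7, 7): e=[13,40,5] → █
    (5,3)@(11, 7): e=[29,0,29] → ·  [on edge]
    (3,4)@(7, 9): e=[23,44,-9] → ·
    (4,4)@(9, 9): e=[31,24,3] → █
    (5,4)@(11, 9): e=[39,4,15] → █
    (6,4)@(13, 9): e=[47,-16,27] → ·
    (4,5)@(9, 11): e=[41,28,-11] → ·
    (5,5)@(11, 11): e=[49,8,1] → █
    (6,8)@(13, 17): e=[87,0,-29] → ·  [on edge]
  covered (8 px):
    · · · · · · · · · ·
    · · · · █ · · · · ·
    · · · █ █ · · · · ·
    · · · █ █ · · · · ·
    · · · · █ █ · · · ·
    · · · · · █ · · · ·
    · · · · · · · · · ·
    · · · · · · · · · ·
    · · · · · · · · · ·
    · · · · · · · · · ·
    · · · · · · · · · ·
T3:
  2·area = 56
  edge (2, 0)→(6, 16): d=(4,16) right/bottom  bias=-1
  edge (6, 16)→(2, 14): d=(-4,-2) top-left  bias=+0
  edge (2, 14)→(2, 0): d=(0,-14) top-left  bias=+0
    (1,2)@(3, 5): e=[4,38,14] → █
    (2,2)@(5, 5): e=[-28,42,42] → ·
    (1,3)@(3, 7): e=[12,30,14] → █
    (2,3)@(5, 7): e=[-20,34,42] → ·
    (1,4)@(3, 9): e=[20,22,14] → █
    (2,4)@(5, 9): e=[-12,26,42] → ·
    (1,5)@(3, 11): e=[28,14,14] → █
    (2,5)@(5, 11): e=[-4,18,42] → ·
    (1,6)@(3, 13): e=[36,6,14] → █
    (2,6)@(5, 13): e=[4,10,42] → █
    (3,6)@(7, 13): e=[-28,14,70] → ·
    (1,7)@(3, 15): e=[44,-2,14] → ·
  covered (7 px):
    · · · · · · · · · ·
    · · · · · · · · · ·
    · █ · · · · · · · ·
    · █ · · · · · · · ·
    · █ · · · · · · · ·
    · █ · · · · · · · ·
    · █ █ · · · · · · ·
    · · █ · · · · · · ·
    · · · · · · · · · ·
    · · · · · · · · · ·
    · · · · · · · · · ·

Result: 36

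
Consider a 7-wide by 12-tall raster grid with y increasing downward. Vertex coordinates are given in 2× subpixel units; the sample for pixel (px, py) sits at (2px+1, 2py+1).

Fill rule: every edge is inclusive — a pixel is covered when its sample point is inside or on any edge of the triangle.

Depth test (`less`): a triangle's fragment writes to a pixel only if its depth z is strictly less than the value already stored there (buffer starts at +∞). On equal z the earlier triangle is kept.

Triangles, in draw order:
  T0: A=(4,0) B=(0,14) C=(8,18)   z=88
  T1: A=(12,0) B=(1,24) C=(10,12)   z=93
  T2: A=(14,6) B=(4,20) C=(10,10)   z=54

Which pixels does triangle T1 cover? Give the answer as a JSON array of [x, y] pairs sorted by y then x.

T0:
  2·area = 128  (B↔C swapped to make it positive)
  edge (4, 0)→(8, 18): d=(4,18) inclusive
  edge (8, 18)→(0, 14): d=(-8,-4) inclusive
  edge (0, 14)→(4, 0): d=(4,-14) inclusive
    (1,2)@(3, 5): e=[38,84,6] → █
    (2,2)@(5, 5): e=[2,92,34] → █
    (3,2)@(7, 5): e=[-34,100,62] → ·
    (1,3)@(3, 7): e=[46,68,14] → █
    (3,3)@(7, 7): e=[-26,84,70] → ·
    (1,4)@(3, 9): e=[54,52,22] → █
    (3,4)@(7, 9): e=[-18,68,78] → ·
    (0,5)@(1, 11): e=[98,28,2] → █
    (3,5)@(7, 11): e=[-10,52,86] → ·
    (0,6)@(1, 13): e=[106,12,10] → █
    (3,6)@(7, 13): e=[-2,36,94] → ·
    (0,7)@(1, 15): e=[114,-4,18] → ·
  covered (16 px):
    · · · · · · ·
    · · · · · · ·
    · █ █ · · · ·
    · █ █ · · · ·
    · █ █ · · · ·
    █ █ █ · · · ·
    █ █ █ · · · ·
    · █ █ █ · · ·
    · · · █ · · ·
    · · · · · · ·
    · · · · · · ·
    · · · · · · ·
T1:
  2·area = 84  (B↔C swapped to make it positive)
  edge (12, 0)→(10, 12): d=(-2,12) inclusive
  edge (10, 12)→(1, 24): d=(-9,12) inclusive
  edge (1, 24)→(12, 0): d=(11,-24) inclusive
    (5,1)@(11, 3): e=[6,69,9] → █
    (6,1)@(13, 3): e=[-18,45,57] → ·
    (5,2)@(11, 5): e=[2,51,31] → █
    (6,2)@(13, 5): e=[-22,27,79] → ·
    (4,3)@(9, 7): e=[22,57,5] → █
    (5,3)@(11, 7): e=[-2,33,53] → ·
    (4,4)@(9, 9): e=[18,39,27] → █
    (5,4)@(11, 9): e=[-6,15,75] → ·
    (3,5)@(7, 11): e=[38,45,1] → █
    (5,5)@(11, 11): e=[-10,-3,97] → ·
    (3,6)@(7, 13): e=[34,27,23] → █
    (5,6)@(11, 13): e=[-14,-21,119] → ·
  covered (11 px):
    · · · · · · ·
    · · · · · █ ·
    · · · · · █ ·
    · · · · █ · ·
    · · · · █ · ·
    · · · █ █ · ·
    · · · █ █ · ·
    · · · █ · · ·
    · · █ · · · ·
    · · · · · · ·
    · █ · · · · ·
    · · · · · · ·
T2:
  2·area = 16
  edge (14, 6)→(4, 20): d=(-10,14) inclusive
  edge (4, 20)→(10, 10): d=(6,-10) inclusive
  edge (10, 10)→(14, 6): d=(4,-4) inclusive
    (6,2)@(13, 5): e=[24,0,-8] → ·  [on edge]
    (6,3)@(13, 7): e=[4,12,0] → █  [on edge]
    (5,4)@(11, 9): e=[12,4,0] → █  [on edge]
    (6,4)@(13, 9): e=[-16,24,8] → ·
    (4,5)@(9, 11): e=[20,-4,0] → ·  [on edge]
    (5,5)@(11, 11): e=[-8,16,8] → ·
    (3,6)@(7, 13): e=[28,-12,0] → ·  [on edge]
    (4,6)@(9, 13): e=[0,8,8] → █  [on edge]
    (5,6)@(11, 13): e=[-28,28,16] → ·
    (2,7)@(5, 15): e=[36,-20,0] → ·  [on edge]
    (3,7)@(7, 15): e=[8,0,8] → █  [on edge]
    (4,7)@(9, 15): e=[-20,20,16] → ·
    (1,8)@(3, 17): e=[44,-28,0] → ·  [on edge]
    (0,9)@(1, 19): e=[52,-36,0] → ·  [on edge]
  covered (4 px):
    · · · · · · ·
    · · · · · · ·
    · · · · · · ·
    · · · · · · █
    · · · · · █ ·
    · · · · · · ·
    · · · · █ · ·
    · · · █ · · ·
    · · · · · · ·
    · · · · · · ·
    · · · · · · ·
    · · · · · · ·

Result: [[5,1],[5,2],[4,3],[4,4],[3,5],[4,5],[3,6],[4,6],[3,7],[2,8],[1,10]]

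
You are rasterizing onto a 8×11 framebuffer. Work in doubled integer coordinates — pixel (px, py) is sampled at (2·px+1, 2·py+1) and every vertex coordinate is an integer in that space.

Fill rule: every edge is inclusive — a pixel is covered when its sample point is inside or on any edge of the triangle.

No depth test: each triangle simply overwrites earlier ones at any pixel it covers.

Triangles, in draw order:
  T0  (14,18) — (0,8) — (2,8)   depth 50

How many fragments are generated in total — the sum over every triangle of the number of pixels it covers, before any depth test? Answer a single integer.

T0:
  2·area = 20
  edge (14, 18)→(0, 8): d=(-14,-10) inclusive
  edge (0, 8)→(2, 8): d=(2,0) inclusive
  edge (2, 8)→(14, 18): d=(12,10) inclusive
    (1,4)@(3, 9): e=[16,2,2] → #
    (2,4)@(5, 9): e=[36,2,-18] → ·
    (1,5)@(3, 11): e=[-12,6,26] → ·
    (2,5)@(5, 11): e=[8,6,6] → #
    (3,5)@(7, 11): e=[28,6,-14] → ·
    (2,6)@(5, 13): e=[-20,10,30] → ·
    (3,6)@(7, 13): e=[0,10,10] → #  [on edge]
    (4,6)@(9, 13): e=[20,10,-10] → ·
    (3,7)@(7, 15): e=[-28,14,34] → ·
  covered (3 px):
    · · · · · · · ·
    · · · · · · · ·
    · · · · · · · ·
    · · · · · · · ·
    · # · · · · · ·
    · · # · · · · ·
    · · · # · · · ·
    · · · · · · · ·
    · · · · · · · ·
    · · · · · · · ·
    · · · · · · · ·

Final: 3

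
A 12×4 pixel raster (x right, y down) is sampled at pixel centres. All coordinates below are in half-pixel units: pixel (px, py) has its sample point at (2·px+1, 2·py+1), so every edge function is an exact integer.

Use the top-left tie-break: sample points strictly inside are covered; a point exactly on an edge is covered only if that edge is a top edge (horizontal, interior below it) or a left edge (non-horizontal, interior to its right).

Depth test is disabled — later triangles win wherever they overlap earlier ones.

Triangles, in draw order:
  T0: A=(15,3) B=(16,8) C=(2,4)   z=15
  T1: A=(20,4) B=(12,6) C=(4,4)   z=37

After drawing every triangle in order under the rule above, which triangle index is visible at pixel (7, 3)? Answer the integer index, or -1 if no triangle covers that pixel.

T0:
  2·area = 66
  edge (15, 3)→(16, 8): d=(1,5) right/bottom  bias=-1
  edge (16, 8)→(2, 4): d=(-14,-4) top-left  bias=+0
  edge (2, 4)→(15, 3): d=(13,-1) top-left  bias=+0
    (7,1)@(15, 3): e=[0,66,0] → .  [on edge]
    (3,2)@(7, 5): e=[42,6,18] → X
    (4,2)@(9, 5): e=[32,14,20] → X
    (5,2)@(11, 5): e=[22,22,22] → X
    (6,2)@(13, 5): e=[12,30,24] → X
    (7,2)@(15, 5): e=[2,38,26] → X
    (8,2)@(17, 5): e=[-8,46,28] → .
    (3,3)@(7, 7): e=[44,-22,44] → .
    (4,3)@(9, 7): e=[34,-14,46] → .
    (5,3)@(11, 7): e=[24,-6,48] → .
    (6,3)@(13, 7): e=[14,2,50] → X
    (8,3)@(17, 7): e=[-6,18,54] → .
  covered (7 px):
    . . . . . . . . . . . .
    . . . . . . . . . . . .
    . . . X X X X X . . . .
    . . . . . . X X . . . .
T1:
  2·area = 32
  edge (20, 4)→(12, 6): d=(-8,2) right/bottom  bias=-1
  edge (12, 6)→(4, 4): d=(-8,-2) top-left  bias=+0
  edge (4, 4)→(20, 4): d=(16,0) top-left  bias=+0
    (4,2)@(9, 5): e=[14,2,16] → X
    (5,2)@(11, 5): e=[10,6,16] → X
    (6,2)@(13, 5): e=[6,10,16] → X
    (7,2)@(15, 5): e=[2,14,16] → X
    (8,2)@(17, 5): e=[-2,18,16] → .
    (4,3)@(9, 7): e=[-2,-14,48] → .
    (5,3)@(11, 7): e=[-6,-10,48] → .
    (6,3)@(13, 7): e=[-10,-6,48] → .
    (7,3)@(15, 7): e=[-14,-2,48] → .
  covered (4 px):
    . . . . . . . . . . . .
    . . . . . . . . . . . .
    . . . . X X X X . . . .
    . . . . . . . . . . . .

Z-buffer (winner per pixel, '.' = empty):
  . . . . . . . . . . . .
  . . . . . . . . . . . .
  . . . 0 1 1 1 1 . . . .
  . . . . . . 0 0 . . . .

Final: 0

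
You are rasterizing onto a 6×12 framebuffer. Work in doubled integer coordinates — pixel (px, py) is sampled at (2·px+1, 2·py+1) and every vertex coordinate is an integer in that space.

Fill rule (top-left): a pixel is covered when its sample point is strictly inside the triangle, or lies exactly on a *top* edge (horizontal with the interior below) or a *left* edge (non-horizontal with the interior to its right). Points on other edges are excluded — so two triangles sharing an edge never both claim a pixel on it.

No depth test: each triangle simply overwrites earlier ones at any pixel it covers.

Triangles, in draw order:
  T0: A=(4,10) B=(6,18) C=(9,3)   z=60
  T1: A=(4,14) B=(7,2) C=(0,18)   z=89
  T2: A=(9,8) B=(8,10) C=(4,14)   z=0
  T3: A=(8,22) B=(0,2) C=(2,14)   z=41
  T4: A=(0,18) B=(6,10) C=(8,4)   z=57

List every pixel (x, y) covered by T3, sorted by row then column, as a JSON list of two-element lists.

T0:
  2·area = 54  (B↔C swapped to make it positive)
  edge (4, 10)→(9, 3): d=(5,-7) top-left  bias=+0
  edge (9, 3)→(6, 18): d=(-3,15) right/bottom  bias=-1
  edge (6, 18)→(4, 10): d=(-2,-8) top-left  bias=+0
    (4,1)@(9, 3): e=[0,0,54] → .  [on edge]
    (3,3)@(7, 7): e=[6,18,30] → X
    (4,3)@(9, 7): e=[20,-12,46] → .
    (2,4)@(5, 9): e=[2,42,10] → X
    (4,4)@(9, 9): e=[30,-18,42] → .
    (2,5)@(5, 11): e=[12,36,6] → X
    (4,5)@(9, 11): e=[40,-24,38] → .
    (2,6)@(5, 13): e=[22,30,2] → X
    (3,6)@(7, 13): e=[36,0,18] → .  [on edge]
    (2,7)@(5, 15): e=[32,24,-2] → .
    (2,11)@(5, 23): e=[72,0,-18] → .  [on edge]
  covered (6 px):
    . . . . . .
    . . . . . .
    . . . . . .
    . . . X . .
    . . X X . .
    . . X X . .
    . . X . . .
    . . . . . .
    . . . . . .
    . . . . . .
    . . . . . .
    . . . . . .
T1:
  2·area = 36  (B↔C swapped to make it positive)
  edge (4, 14)→(0, 18): d=(-4,4) right/bottom  bias=-1
  edge (0, 18)→(7, 2): d=(7,-16) top-left  bias=+0
  edge (7, 2)→(4, 14): d=(-3,12) right/bottom  bias=-1
    (2,3)@(5, 7): e=[24,3,9] → X
    (3,3)@(7, 7): e=[16,35,-15] → .
    (5,3)@(11, 7): e=[0,99,-63] → .  [on edge]
    (2,4)@(5, 9): e=[16,17,3] → X
    (3,4)@(7, 9): e=[8,49,-21] → .
    (4,4)@(9, 9): e=[0,81,-45] → .  [on edge]
    (2,5)@(5, 11): e=[8,31,-3] → .
    (3,5)@(7, 11): e=[0,63,-27] → .  [on edge]
    (1,6)@(3, 13): e=[8,13,15] → X
    (2,6)@(5, 13): e=[0,45,-9] → .  [on edge]
    (1,7)@(3, 15): e=[0,27,9] → .  [on edge]
    (0,8)@(1, 17): e=[0,9,27] → .  [on edge]
  covered (3 px):
    . . . . . .
    . . . . . .
    . . . . . .
    . . X . . .
    . . X . . .
    . . . . . .
    . X . . . .
    . . . . . .
    . . . . . .
    . . . . . .
    . . . . . .
    . . . . . .
T2:
  2·area = 4
  edge (9, 8)→(8, 10): d=(-1,2) right/bottom  bias=-1
  edge (8, 10)→(4, 14): d=(-4,4) right/bottom  bias=-1
  edge (4, 14)→(9, 8): d=(5,-6) top-left  bias=+0
    (5,3)@(11, 7): e=[-3,0,7] → .  [on edge]
    (4,4)@(9, 9): e=[-1,0,5] → .  [on edge]
    (3,5)@(7, 11): e=[1,0,3] → .  [on edge]
    (2,6)@(5, 13): e=[3,0,1] → .  [on edge]
    (1,7)@(3, 15): e=[5,0,-1] → .  [on edge]
    (0,8)@(1, 17): e=[7,0,-3] → .  [on edge]
  covered (0 px):
    . . . . . .
    . . . . . .
    . . . . . .
    . . . . . .
    . . . . . .
    . . . . . .
    . . . . . .
    . . . . . .
    . . . . . .
    . . . . . .
    . . . . . .
    . . . . . .
T3:
  2·area = 56  (B↔C swapped to make it positive)
  edge (8, 22)→(2, 14): d=(-6,-8) top-left  bias=+0
  edge (2, 14)→(0, 2): d=(-2,-12) top-left  bias=+0
  edge (0, 2)→(8, 22): d=(8,20) right/bottom  bias=-1
    (0,2)@(1, 5): e=[46,6,4] → X
    (1,2)@(3, 5): e=[62,30,-36] → .
    (0,3)@(1, 7): e=[34,2,20] → X
    (1,3)@(3, 7): e=[50,26,-20] → .
    (0,4)@(1, 9): e=[22,-2,36] → .
    (1,5)@(3, 11): e=[26,18,12] → X
    (2,5)@(5, 11): e=[42,42,-28] → .
    (1,6)@(3, 13): e=[14,14,28] → X
    (2,6)@(5, 13): e=[30,38,-12] → .
    (1,7)@(3, 15): e=[2,10,44] → X
    (2,7)@(5, 15): e=[18,34,4] → X
    (3,7)@(7, 15): e=[34,58,-36] → .
  covered (7 px):
    . . . . . .
    . . . . . .
    X . . . . .
    X . . . . .
    . . . . . .
    . X . . . .
    . X . . . .
    . X X . . .
    . . X . . .
    . . . . . .
    . . . . . .
    . . . . . .
T4:
  2·area = 20  (B↔C swapped to make it positive)
  edge (0, 18)→(8, 4): d=(8,-14) top-left  bias=+0
  edge (8, 4)→(6, 10): d=(-2,6) right/bottom  bias=-1
  edge (6, 10)→(0, 18): d=(-6,8) right/bottom  bias=-1
    (4,0)@(9, 1): e=[-10,0,30] → .  [on edge]
    (3,3)@(7, 7): e=[10,0,10] → .  [on edge]
    (2,5)@(5, 11): e=[14,4,2] → X
    (3,5)@(7, 11): e=[42,-8,-14] → .
    (1,6)@(3, 13): e=[2,12,6] → X
    (2,6)@(5, 13): e=[30,0,-10] → .  [on edge]
    (1,7)@(3, 15): e=[18,8,-6] → .
    (1,9)@(3, 19): e=[50,0,-30] → .  [on edge]
  covered (2 px):
    . . . . . .
    . . . . . .
    . . . . . .
    . . . . . .
    . . . . . .
    . . X . . .
    . X . . . .
    . . . . . .
    . . . . . .
    . . . . . .
    . . . . . .
    . . . . . .

Answer: [[0,2],[0,3],[1,5],[1,6],[1,7],[2,7],[2,8]]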